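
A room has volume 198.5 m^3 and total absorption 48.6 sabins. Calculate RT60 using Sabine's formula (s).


Given values:
  V = 198.5 m^3
  A = 48.6 sabins
Formula: RT60 = 0.161 * V / A
Numerator: 0.161 * 198.5 = 31.9585
RT60 = 31.9585 / 48.6 = 0.658

0.658 s


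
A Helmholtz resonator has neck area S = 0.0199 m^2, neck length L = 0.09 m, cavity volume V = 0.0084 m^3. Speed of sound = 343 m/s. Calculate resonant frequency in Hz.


Given values:
  S = 0.0199 m^2, L = 0.09 m, V = 0.0084 m^3, c = 343 m/s
Formula: f = (c / (2*pi)) * sqrt(S / (V * L))
Compute V * L = 0.0084 * 0.09 = 0.000756
Compute S / (V * L) = 0.0199 / 0.000756 = 26.3228
Compute sqrt(26.3228) = 5.130575
Compute c / (2*pi) = 343 / 6.283185 = 54.590148
f = 54.590148 * 5.130575 = 280.08

280.08 Hz


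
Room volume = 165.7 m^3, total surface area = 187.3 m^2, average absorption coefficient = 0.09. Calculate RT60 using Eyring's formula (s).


Given values:
  V = 165.7 m^3, S = 187.3 m^2, alpha = 0.09
Formula: RT60 = 0.161 * V / (-S * ln(1 - alpha))
Compute ln(1 - 0.09) = ln(0.91) = -0.094311
Denominator: -187.3 * -0.094311 = 17.6645
Numerator: 0.161 * 165.7 = 26.6777
RT60 = 26.6777 / 17.6645 = 1.51

1.51 s


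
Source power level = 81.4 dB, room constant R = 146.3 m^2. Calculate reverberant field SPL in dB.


Given values:
  Lw = 81.4 dB, R = 146.3 m^2
Formula: SPL = Lw + 10 * log10(4 / R)
Compute 4 / R = 4 / 146.3 = 0.027341
Compute 10 * log10(0.027341) = -15.6319
SPL = 81.4 + (-15.6319) = 65.77

65.77 dB


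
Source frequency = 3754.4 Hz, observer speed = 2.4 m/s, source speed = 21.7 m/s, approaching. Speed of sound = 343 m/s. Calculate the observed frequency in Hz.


Given values:
  f_s = 3754.4 Hz, v_o = 2.4 m/s, v_s = 21.7 m/s
  Direction: approaching
Formula: f_o = f_s * (c + v_o) / (c - v_s)
Numerator: c + v_o = 343 + 2.4 = 345.4
Denominator: c - v_s = 343 - 21.7 = 321.3
f_o = 3754.4 * 345.4 / 321.3 = 4036.01

4036.01 Hz


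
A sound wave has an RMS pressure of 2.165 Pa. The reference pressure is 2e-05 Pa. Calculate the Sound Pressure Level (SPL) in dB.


Given values:
  p = 2.165 Pa
  p_ref = 2e-05 Pa
Formula: SPL = 20 * log10(p / p_ref)
Compute ratio: p / p_ref = 2.165 / 2e-05 = 108250
Compute log10: log10(108250) = 5.034428
Multiply: SPL = 20 * 5.034428 = 100.69

100.69 dB


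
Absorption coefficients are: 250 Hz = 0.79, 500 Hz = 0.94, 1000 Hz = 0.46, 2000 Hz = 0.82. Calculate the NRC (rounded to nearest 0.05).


Given values:
  a_250 = 0.79, a_500 = 0.94
  a_1000 = 0.46, a_2000 = 0.82
Formula: NRC = (a250 + a500 + a1000 + a2000) / 4
Sum = 0.79 + 0.94 + 0.46 + 0.82 = 3.01
NRC = 3.01 / 4 = 0.7525
Rounded to nearest 0.05: 0.75

0.75


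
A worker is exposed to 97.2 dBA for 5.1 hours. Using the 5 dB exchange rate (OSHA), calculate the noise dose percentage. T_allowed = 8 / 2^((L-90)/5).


Given values:
  L = 97.2 dBA, T = 5.1 hours
Formula: T_allowed = 8 / 2^((L - 90) / 5)
Compute exponent: (97.2 - 90) / 5 = 1.44
Compute 2^(1.44) = 2.713209
T_allowed = 8 / 2.713209 = 2.948538 hours
Dose = (T / T_allowed) * 100
Dose = (5.1 / 2.948538) * 100 = 172.97

172.97 %


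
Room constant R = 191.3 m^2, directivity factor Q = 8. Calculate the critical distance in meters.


Given values:
  R = 191.3 m^2, Q = 8
Formula: d_c = 0.141 * sqrt(Q * R)
Compute Q * R = 8 * 191.3 = 1530.4
Compute sqrt(1530.4) = 39.1203
d_c = 0.141 * 39.1203 = 5.516

5.516 m


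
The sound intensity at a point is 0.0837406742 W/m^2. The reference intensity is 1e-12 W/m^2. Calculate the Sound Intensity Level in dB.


Given values:
  I = 0.0837406742 W/m^2
  I_ref = 1e-12 W/m^2
Formula: SIL = 10 * log10(I / I_ref)
Compute ratio: I / I_ref = 83740674200
Compute log10: log10(83740674200) = 10.922936
Multiply: SIL = 10 * 10.922936 = 109.23

109.23 dB


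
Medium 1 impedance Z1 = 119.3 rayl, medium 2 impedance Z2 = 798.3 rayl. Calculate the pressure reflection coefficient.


Given values:
  Z1 = 119.3 rayl, Z2 = 798.3 rayl
Formula: R = (Z2 - Z1) / (Z2 + Z1)
Numerator: Z2 - Z1 = 798.3 - 119.3 = 679.0
Denominator: Z2 + Z1 = 798.3 + 119.3 = 917.6
R = 679.0 / 917.6 = 0.74

0.74


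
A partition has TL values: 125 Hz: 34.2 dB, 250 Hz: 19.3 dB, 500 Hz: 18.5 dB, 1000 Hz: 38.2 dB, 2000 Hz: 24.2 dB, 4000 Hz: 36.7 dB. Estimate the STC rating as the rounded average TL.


Given TL values at each frequency:
  125 Hz: 34.2 dB
  250 Hz: 19.3 dB
  500 Hz: 18.5 dB
  1000 Hz: 38.2 dB
  2000 Hz: 24.2 dB
  4000 Hz: 36.7 dB
Formula: STC ~ round(average of TL values)
Sum = 34.2 + 19.3 + 18.5 + 38.2 + 24.2 + 36.7 = 171.1
Average = 171.1 / 6 = 28.52
Rounded: 29

29


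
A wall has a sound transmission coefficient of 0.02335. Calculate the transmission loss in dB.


Given values:
  tau = 0.02335
Formula: TL = 10 * log10(1 / tau)
Compute 1 / tau = 1 / 0.02335 = 42.8266
Compute log10(42.8266) = 1.631714
TL = 10 * 1.631714 = 16.32

16.32 dB


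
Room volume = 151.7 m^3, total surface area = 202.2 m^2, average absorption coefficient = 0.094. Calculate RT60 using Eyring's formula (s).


Given values:
  V = 151.7 m^3, S = 202.2 m^2, alpha = 0.094
Formula: RT60 = 0.161 * V / (-S * ln(1 - alpha))
Compute ln(1 - 0.094) = ln(0.906) = -0.098716
Denominator: -202.2 * -0.098716 = 19.9604
Numerator: 0.161 * 151.7 = 24.4237
RT60 = 24.4237 / 19.9604 = 1.224

1.224 s


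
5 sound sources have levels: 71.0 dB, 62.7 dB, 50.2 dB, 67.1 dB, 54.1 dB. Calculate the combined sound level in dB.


Formula: L_total = 10 * log10( sum(10^(Li/10)) )
  Source 1: 10^(71.0/10) = 12589254.1179
  Source 2: 10^(62.7/10) = 1862087.1367
  Source 3: 10^(50.2/10) = 104712.8548
  Source 4: 10^(67.1/10) = 5128613.8399
  Source 5: 10^(54.1/10) = 257039.5783
Sum of linear values = 19941707.5276
L_total = 10 * log10(19941707.5276) = 73.0

73.0 dB


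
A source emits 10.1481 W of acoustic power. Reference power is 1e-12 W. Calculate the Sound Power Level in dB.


Given values:
  W = 10.1481 W
  W_ref = 1e-12 W
Formula: SWL = 10 * log10(W / W_ref)
Compute ratio: W / W_ref = 10148100000000
Compute log10: log10(10148100000000) = 13.006385
Multiply: SWL = 10 * 13.006385 = 130.06

130.06 dB


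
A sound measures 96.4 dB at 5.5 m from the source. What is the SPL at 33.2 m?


Given values:
  SPL1 = 96.4 dB, r1 = 5.5 m, r2 = 33.2 m
Formula: SPL2 = SPL1 - 20 * log10(r2 / r1)
Compute ratio: r2 / r1 = 33.2 / 5.5 = 6.0364
Compute log10: log10(6.0364) = 0.780778
Compute drop: 20 * 0.780778 = 15.6156
SPL2 = 96.4 - 15.6156 = 80.78

80.78 dB


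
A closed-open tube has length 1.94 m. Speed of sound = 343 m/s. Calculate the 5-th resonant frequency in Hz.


Given values:
  Tube type: closed-open, L = 1.94 m, c = 343 m/s, n = 5
Formula: f_n = (2n - 1) * c / (4 * L)
Compute 2n - 1 = 2*5 - 1 = 9
Compute 4 * L = 4 * 1.94 = 7.76
f = 9 * 343 / 7.76
f = 397.81

397.81 Hz


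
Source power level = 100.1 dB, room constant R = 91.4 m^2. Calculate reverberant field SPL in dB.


Given values:
  Lw = 100.1 dB, R = 91.4 m^2
Formula: SPL = Lw + 10 * log10(4 / R)
Compute 4 / R = 4 / 91.4 = 0.043764
Compute 10 * log10(0.043764) = -13.5888
SPL = 100.1 + (-13.5888) = 86.51

86.51 dB


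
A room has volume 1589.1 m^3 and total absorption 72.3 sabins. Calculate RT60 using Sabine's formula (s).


Given values:
  V = 1589.1 m^3
  A = 72.3 sabins
Formula: RT60 = 0.161 * V / A
Numerator: 0.161 * 1589.1 = 255.8451
RT60 = 255.8451 / 72.3 = 3.539

3.539 s


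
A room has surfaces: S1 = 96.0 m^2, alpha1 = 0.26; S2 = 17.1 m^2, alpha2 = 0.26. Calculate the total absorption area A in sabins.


Given surfaces:
  Surface 1: 96.0 * 0.26 = 24.96
  Surface 2: 17.1 * 0.26 = 4.446
Formula: A = sum(Si * alpha_i)
A = 24.96 + 4.446
A = 29.41

29.41 sabins


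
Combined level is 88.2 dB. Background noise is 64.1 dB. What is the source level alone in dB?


Given values:
  L_total = 88.2 dB, L_bg = 64.1 dB
Formula: L_source = 10 * log10(10^(L_total/10) - 10^(L_bg/10))
Convert to linear:
  10^(88.2/10) = 660693448.0076
  10^(64.1/10) = 2570395.7828
Difference: 660693448.0076 - 2570395.7828 = 658123052.2248
L_source = 10 * log10(658123052.2248) = 88.18

88.18 dB


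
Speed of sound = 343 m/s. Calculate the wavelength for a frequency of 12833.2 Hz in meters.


Given values:
  c = 343 m/s, f = 12833.2 Hz
Formula: lambda = c / f
lambda = 343 / 12833.2
lambda = 0.0267

0.0267 m


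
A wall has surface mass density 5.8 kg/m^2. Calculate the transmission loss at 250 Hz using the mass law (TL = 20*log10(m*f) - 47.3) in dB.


Given values:
  m = 5.8 kg/m^2, f = 250 Hz
Formula: TL = 20 * log10(m * f) - 47.3
Compute m * f = 5.8 * 250 = 1450.0
Compute log10(1450.0) = 3.161368
Compute 20 * 3.161368 = 63.2274
TL = 63.2274 - 47.3 = 15.93

15.93 dB


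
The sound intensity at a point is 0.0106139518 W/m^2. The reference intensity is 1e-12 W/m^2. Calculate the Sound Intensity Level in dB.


Given values:
  I = 0.0106139518 W/m^2
  I_ref = 1e-12 W/m^2
Formula: SIL = 10 * log10(I / I_ref)
Compute ratio: I / I_ref = 10613951800
Compute log10: log10(10613951800) = 10.025877
Multiply: SIL = 10 * 10.025877 = 100.26

100.26 dB


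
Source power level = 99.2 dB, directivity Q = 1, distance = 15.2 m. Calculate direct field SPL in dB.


Given values:
  Lw = 99.2 dB, Q = 1, r = 15.2 m
Formula: SPL = Lw + 10 * log10(Q / (4 * pi * r^2))
Compute 4 * pi * r^2 = 4 * pi * 15.2^2 = 2903.3343
Compute Q / denom = 1 / 2903.3343 = 0.00034443
Compute 10 * log10(0.00034443) = -34.629
SPL = 99.2 + (-34.629) = 64.57

64.57 dB


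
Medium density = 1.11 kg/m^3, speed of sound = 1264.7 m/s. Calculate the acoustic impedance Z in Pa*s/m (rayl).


Given values:
  rho = 1.11 kg/m^3
  c = 1264.7 m/s
Formula: Z = rho * c
Z = 1.11 * 1264.7
Z = 1403.82

1403.82 rayl


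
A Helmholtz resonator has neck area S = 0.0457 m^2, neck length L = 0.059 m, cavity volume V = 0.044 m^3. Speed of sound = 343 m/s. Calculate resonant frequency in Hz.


Given values:
  S = 0.0457 m^2, L = 0.059 m, V = 0.044 m^3, c = 343 m/s
Formula: f = (c / (2*pi)) * sqrt(S / (V * L))
Compute V * L = 0.044 * 0.059 = 0.002596
Compute S / (V * L) = 0.0457 / 0.002596 = 17.604
Compute sqrt(17.604) = 4.195712
Compute c / (2*pi) = 343 / 6.283185 = 54.590148
f = 54.590148 * 4.195712 = 229.04

229.04 Hz


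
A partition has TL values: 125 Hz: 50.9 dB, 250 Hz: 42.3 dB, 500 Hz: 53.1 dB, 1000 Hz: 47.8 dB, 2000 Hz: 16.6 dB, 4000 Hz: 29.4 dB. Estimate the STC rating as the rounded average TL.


Given TL values at each frequency:
  125 Hz: 50.9 dB
  250 Hz: 42.3 dB
  500 Hz: 53.1 dB
  1000 Hz: 47.8 dB
  2000 Hz: 16.6 dB
  4000 Hz: 29.4 dB
Formula: STC ~ round(average of TL values)
Sum = 50.9 + 42.3 + 53.1 + 47.8 + 16.6 + 29.4 = 240.1
Average = 240.1 / 6 = 40.02
Rounded: 40

40


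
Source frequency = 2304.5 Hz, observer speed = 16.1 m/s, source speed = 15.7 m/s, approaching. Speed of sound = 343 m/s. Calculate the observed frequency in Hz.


Given values:
  f_s = 2304.5 Hz, v_o = 16.1 m/s, v_s = 15.7 m/s
  Direction: approaching
Formula: f_o = f_s * (c + v_o) / (c - v_s)
Numerator: c + v_o = 343 + 16.1 = 359.1
Denominator: c - v_s = 343 - 15.7 = 327.3
f_o = 2304.5 * 359.1 / 327.3 = 2528.4

2528.4 Hz


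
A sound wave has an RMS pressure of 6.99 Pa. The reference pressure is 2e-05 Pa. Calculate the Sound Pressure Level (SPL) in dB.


Given values:
  p = 6.99 Pa
  p_ref = 2e-05 Pa
Formula: SPL = 20 * log10(p / p_ref)
Compute ratio: p / p_ref = 6.99 / 2e-05 = 349500
Compute log10: log10(349500) = 5.543447
Multiply: SPL = 20 * 5.543447 = 110.87

110.87 dB


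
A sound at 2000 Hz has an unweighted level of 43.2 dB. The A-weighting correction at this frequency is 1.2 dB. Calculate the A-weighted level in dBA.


Given values:
  SPL = 43.2 dB
  A-weighting at 2000 Hz = 1.2 dB
Formula: L_A = SPL + A_weight
L_A = 43.2 + (1.2)
L_A = 44.4

44.4 dBA


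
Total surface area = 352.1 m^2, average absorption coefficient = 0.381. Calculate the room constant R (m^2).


Given values:
  S = 352.1 m^2, alpha = 0.381
Formula: R = S * alpha / (1 - alpha)
Numerator: 352.1 * 0.381 = 134.1501
Denominator: 1 - 0.381 = 0.619
R = 134.1501 / 0.619 = 216.72

216.72 m^2


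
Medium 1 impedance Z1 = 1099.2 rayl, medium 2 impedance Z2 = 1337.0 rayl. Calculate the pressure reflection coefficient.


Given values:
  Z1 = 1099.2 rayl, Z2 = 1337.0 rayl
Formula: R = (Z2 - Z1) / (Z2 + Z1)
Numerator: Z2 - Z1 = 1337.0 - 1099.2 = 237.8
Denominator: Z2 + Z1 = 1337.0 + 1099.2 = 2436.2
R = 237.8 / 2436.2 = 0.0976

0.0976


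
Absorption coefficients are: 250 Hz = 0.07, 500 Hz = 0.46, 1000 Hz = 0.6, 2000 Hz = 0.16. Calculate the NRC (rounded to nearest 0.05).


Given values:
  a_250 = 0.07, a_500 = 0.46
  a_1000 = 0.6, a_2000 = 0.16
Formula: NRC = (a250 + a500 + a1000 + a2000) / 4
Sum = 0.07 + 0.46 + 0.6 + 0.16 = 1.29
NRC = 1.29 / 4 = 0.3225
Rounded to nearest 0.05: 0.3

0.3


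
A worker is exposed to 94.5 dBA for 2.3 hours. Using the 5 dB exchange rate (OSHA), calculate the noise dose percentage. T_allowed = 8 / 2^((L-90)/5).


Given values:
  L = 94.5 dBA, T = 2.3 hours
Formula: T_allowed = 8 / 2^((L - 90) / 5)
Compute exponent: (94.5 - 90) / 5 = 0.9
Compute 2^(0.9) = 1.866066
T_allowed = 8 / 1.866066 = 4.287094 hours
Dose = (T / T_allowed) * 100
Dose = (2.3 / 4.287094) * 100 = 53.65

53.65 %


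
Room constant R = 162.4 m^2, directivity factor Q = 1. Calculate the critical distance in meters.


Given values:
  R = 162.4 m^2, Q = 1
Formula: d_c = 0.141 * sqrt(Q * R)
Compute Q * R = 1 * 162.4 = 162.4
Compute sqrt(162.4) = 12.7436
d_c = 0.141 * 12.7436 = 1.797

1.797 m


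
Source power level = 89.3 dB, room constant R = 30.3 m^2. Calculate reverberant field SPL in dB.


Given values:
  Lw = 89.3 dB, R = 30.3 m^2
Formula: SPL = Lw + 10 * log10(4 / R)
Compute 4 / R = 4 / 30.3 = 0.132013
Compute 10 * log10(0.132013) = -8.7938
SPL = 89.3 + (-8.7938) = 80.51

80.51 dB


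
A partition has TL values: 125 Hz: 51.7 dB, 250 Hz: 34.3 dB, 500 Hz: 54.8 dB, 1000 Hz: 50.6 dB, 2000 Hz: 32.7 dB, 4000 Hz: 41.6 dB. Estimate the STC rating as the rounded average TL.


Given TL values at each frequency:
  125 Hz: 51.7 dB
  250 Hz: 34.3 dB
  500 Hz: 54.8 dB
  1000 Hz: 50.6 dB
  2000 Hz: 32.7 dB
  4000 Hz: 41.6 dB
Formula: STC ~ round(average of TL values)
Sum = 51.7 + 34.3 + 54.8 + 50.6 + 32.7 + 41.6 = 265.7
Average = 265.7 / 6 = 44.28
Rounded: 44

44


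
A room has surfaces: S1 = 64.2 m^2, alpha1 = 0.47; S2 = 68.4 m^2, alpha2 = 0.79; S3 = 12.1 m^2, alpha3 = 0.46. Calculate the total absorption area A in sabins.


Given surfaces:
  Surface 1: 64.2 * 0.47 = 30.174
  Surface 2: 68.4 * 0.79 = 54.036
  Surface 3: 12.1 * 0.46 = 5.566
Formula: A = sum(Si * alpha_i)
A = 30.174 + 54.036 + 5.566
A = 89.78

89.78 sabins


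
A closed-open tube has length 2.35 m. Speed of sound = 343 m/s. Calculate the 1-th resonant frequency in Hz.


Given values:
  Tube type: closed-open, L = 2.35 m, c = 343 m/s, n = 1
Formula: f_n = (2n - 1) * c / (4 * L)
Compute 2n - 1 = 2*1 - 1 = 1
Compute 4 * L = 4 * 2.35 = 9.4
f = 1 * 343 / 9.4
f = 36.49

36.49 Hz


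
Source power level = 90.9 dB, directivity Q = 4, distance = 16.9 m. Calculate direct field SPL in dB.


Given values:
  Lw = 90.9 dB, Q = 4, r = 16.9 m
Formula: SPL = Lw + 10 * log10(Q / (4 * pi * r^2))
Compute 4 * pi * r^2 = 4 * pi * 16.9^2 = 3589.0811
Compute Q / denom = 4 / 3589.0811 = 0.00111449
Compute 10 * log10(0.00111449) = -29.5292
SPL = 90.9 + (-29.5292) = 61.37

61.37 dB


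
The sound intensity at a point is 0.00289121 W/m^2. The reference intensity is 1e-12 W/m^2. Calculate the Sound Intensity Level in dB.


Given values:
  I = 0.00289121 W/m^2
  I_ref = 1e-12 W/m^2
Formula: SIL = 10 * log10(I / I_ref)
Compute ratio: I / I_ref = 2891210000
Compute log10: log10(2891210000) = 9.46108
Multiply: SIL = 10 * 9.46108 = 94.61

94.61 dB


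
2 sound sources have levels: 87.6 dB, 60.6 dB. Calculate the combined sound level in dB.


Formula: L_total = 10 * log10( sum(10^(Li/10)) )
  Source 1: 10^(87.6/10) = 575439937.3372
  Source 2: 10^(60.6/10) = 1148153.6215
Sum of linear values = 576588090.9587
L_total = 10 * log10(576588090.9587) = 87.61

87.61 dB


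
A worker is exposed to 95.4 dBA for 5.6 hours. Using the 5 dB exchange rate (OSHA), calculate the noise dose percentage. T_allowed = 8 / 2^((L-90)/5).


Given values:
  L = 95.4 dBA, T = 5.6 hours
Formula: T_allowed = 8 / 2^((L - 90) / 5)
Compute exponent: (95.4 - 90) / 5 = 1.08
Compute 2^(1.08) = 2.114036
T_allowed = 8 / 2.114036 = 3.784231 hours
Dose = (T / T_allowed) * 100
Dose = (5.6 / 3.784231) * 100 = 147.98

147.98 %


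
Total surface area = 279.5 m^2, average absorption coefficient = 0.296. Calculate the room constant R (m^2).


Given values:
  S = 279.5 m^2, alpha = 0.296
Formula: R = S * alpha / (1 - alpha)
Numerator: 279.5 * 0.296 = 82.732
Denominator: 1 - 0.296 = 0.704
R = 82.732 / 0.704 = 117.52

117.52 m^2


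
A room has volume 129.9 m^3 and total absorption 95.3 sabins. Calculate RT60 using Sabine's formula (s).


Given values:
  V = 129.9 m^3
  A = 95.3 sabins
Formula: RT60 = 0.161 * V / A
Numerator: 0.161 * 129.9 = 20.9139
RT60 = 20.9139 / 95.3 = 0.219

0.219 s


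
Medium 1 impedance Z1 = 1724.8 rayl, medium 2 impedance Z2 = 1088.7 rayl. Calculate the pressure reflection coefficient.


Given values:
  Z1 = 1724.8 rayl, Z2 = 1088.7 rayl
Formula: R = (Z2 - Z1) / (Z2 + Z1)
Numerator: Z2 - Z1 = 1088.7 - 1724.8 = -636.1
Denominator: Z2 + Z1 = 1088.7 + 1724.8 = 2813.5
R = -636.1 / 2813.5 = -0.2261

-0.2261


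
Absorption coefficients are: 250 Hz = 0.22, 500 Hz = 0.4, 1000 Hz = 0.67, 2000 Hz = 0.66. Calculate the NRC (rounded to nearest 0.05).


Given values:
  a_250 = 0.22, a_500 = 0.4
  a_1000 = 0.67, a_2000 = 0.66
Formula: NRC = (a250 + a500 + a1000 + a2000) / 4
Sum = 0.22 + 0.4 + 0.67 + 0.66 = 1.95
NRC = 1.95 / 4 = 0.4875
Rounded to nearest 0.05: 0.5

0.5


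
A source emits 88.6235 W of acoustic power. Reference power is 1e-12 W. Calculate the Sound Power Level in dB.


Given values:
  W = 88.6235 W
  W_ref = 1e-12 W
Formula: SWL = 10 * log10(W / W_ref)
Compute ratio: W / W_ref = 88623500000000
Compute log10: log10(88623500000000) = 13.947549
Multiply: SWL = 10 * 13.947549 = 139.48

139.48 dB


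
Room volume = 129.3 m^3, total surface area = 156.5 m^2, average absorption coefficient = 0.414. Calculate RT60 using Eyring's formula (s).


Given values:
  V = 129.3 m^3, S = 156.5 m^2, alpha = 0.414
Formula: RT60 = 0.161 * V / (-S * ln(1 - alpha))
Compute ln(1 - 0.414) = ln(0.586) = -0.534435
Denominator: -156.5 * -0.534435 = 83.6391
Numerator: 0.161 * 129.3 = 20.8173
RT60 = 20.8173 / 83.6391 = 0.249

0.249 s


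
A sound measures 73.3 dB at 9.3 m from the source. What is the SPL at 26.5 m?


Given values:
  SPL1 = 73.3 dB, r1 = 9.3 m, r2 = 26.5 m
Formula: SPL2 = SPL1 - 20 * log10(r2 / r1)
Compute ratio: r2 / r1 = 26.5 / 9.3 = 2.8495
Compute log10: log10(2.8495) = 0.454769
Compute drop: 20 * 0.454769 = 9.0954
SPL2 = 73.3 - 9.0954 = 64.2

64.2 dB


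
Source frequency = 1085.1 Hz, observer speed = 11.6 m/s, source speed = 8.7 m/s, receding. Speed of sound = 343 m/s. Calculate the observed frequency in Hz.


Given values:
  f_s = 1085.1 Hz, v_o = 11.6 m/s, v_s = 8.7 m/s
  Direction: receding
Formula: f_o = f_s * (c - v_o) / (c + v_s)
Numerator: c - v_o = 343 - 11.6 = 331.4
Denominator: c + v_s = 343 + 8.7 = 351.7
f_o = 1085.1 * 331.4 / 351.7 = 1022.47

1022.47 Hz


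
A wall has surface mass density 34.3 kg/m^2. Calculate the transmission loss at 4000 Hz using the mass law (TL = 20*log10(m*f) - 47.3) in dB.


Given values:
  m = 34.3 kg/m^2, f = 4000 Hz
Formula: TL = 20 * log10(m * f) - 47.3
Compute m * f = 34.3 * 4000 = 137200.0
Compute log10(137200.0) = 5.137354
Compute 20 * 5.137354 = 102.7471
TL = 102.7471 - 47.3 = 55.45

55.45 dB


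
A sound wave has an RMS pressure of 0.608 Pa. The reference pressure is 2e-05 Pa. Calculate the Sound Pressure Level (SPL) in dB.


Given values:
  p = 0.608 Pa
  p_ref = 2e-05 Pa
Formula: SPL = 20 * log10(p / p_ref)
Compute ratio: p / p_ref = 0.608 / 2e-05 = 30400
Compute log10: log10(30400) = 4.482874
Multiply: SPL = 20 * 4.482874 = 89.66

89.66 dB


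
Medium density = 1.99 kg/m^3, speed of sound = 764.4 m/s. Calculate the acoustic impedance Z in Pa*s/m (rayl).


Given values:
  rho = 1.99 kg/m^3
  c = 764.4 m/s
Formula: Z = rho * c
Z = 1.99 * 764.4
Z = 1521.16

1521.16 rayl


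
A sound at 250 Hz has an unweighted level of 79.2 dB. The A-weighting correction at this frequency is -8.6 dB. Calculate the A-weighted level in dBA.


Given values:
  SPL = 79.2 dB
  A-weighting at 250 Hz = -8.6 dB
Formula: L_A = SPL + A_weight
L_A = 79.2 + (-8.6)
L_A = 70.6

70.6 dBA


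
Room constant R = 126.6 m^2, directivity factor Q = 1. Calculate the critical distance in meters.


Given values:
  R = 126.6 m^2, Q = 1
Formula: d_c = 0.141 * sqrt(Q * R)
Compute Q * R = 1 * 126.6 = 126.6
Compute sqrt(126.6) = 11.2517
d_c = 0.141 * 11.2517 = 1.586

1.586 m


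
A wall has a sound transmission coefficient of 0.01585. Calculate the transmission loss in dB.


Given values:
  tau = 0.01585
Formula: TL = 10 * log10(1 / tau)
Compute 1 / tau = 1 / 0.01585 = 63.0915
Compute log10(63.0915) = 1.799971
TL = 10 * 1.799971 = 18.0

18.0 dB


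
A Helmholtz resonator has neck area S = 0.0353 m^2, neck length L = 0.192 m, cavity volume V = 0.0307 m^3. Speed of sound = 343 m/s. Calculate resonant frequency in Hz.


Given values:
  S = 0.0353 m^2, L = 0.192 m, V = 0.0307 m^3, c = 343 m/s
Formula: f = (c / (2*pi)) * sqrt(S / (V * L))
Compute V * L = 0.0307 * 0.192 = 0.0058944
Compute S / (V * L) = 0.0353 / 0.0058944 = 5.9887
Compute sqrt(5.9887) = 2.447182
Compute c / (2*pi) = 343 / 6.283185 = 54.590148
f = 54.590148 * 2.447182 = 133.59

133.59 Hz


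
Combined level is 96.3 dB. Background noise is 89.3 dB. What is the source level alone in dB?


Given values:
  L_total = 96.3 dB, L_bg = 89.3 dB
Formula: L_source = 10 * log10(10^(L_total/10) - 10^(L_bg/10))
Convert to linear:
  10^(96.3/10) = 4265795188.0159
  10^(89.3/10) = 851138038.2024
Difference: 4265795188.0159 - 851138038.2024 = 3414657149.8135
L_source = 10 * log10(3414657149.8135) = 95.33

95.33 dB


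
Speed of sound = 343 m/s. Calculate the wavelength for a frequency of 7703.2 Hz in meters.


Given values:
  c = 343 m/s, f = 7703.2 Hz
Formula: lambda = c / f
lambda = 343 / 7703.2
lambda = 0.0445

0.0445 m


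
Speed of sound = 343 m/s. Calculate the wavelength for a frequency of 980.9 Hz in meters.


Given values:
  c = 343 m/s, f = 980.9 Hz
Formula: lambda = c / f
lambda = 343 / 980.9
lambda = 0.3497

0.3497 m


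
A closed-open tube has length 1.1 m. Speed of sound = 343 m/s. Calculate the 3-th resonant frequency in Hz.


Given values:
  Tube type: closed-open, L = 1.1 m, c = 343 m/s, n = 3
Formula: f_n = (2n - 1) * c / (4 * L)
Compute 2n - 1 = 2*3 - 1 = 5
Compute 4 * L = 4 * 1.1 = 4.4
f = 5 * 343 / 4.4
f = 389.77

389.77 Hz


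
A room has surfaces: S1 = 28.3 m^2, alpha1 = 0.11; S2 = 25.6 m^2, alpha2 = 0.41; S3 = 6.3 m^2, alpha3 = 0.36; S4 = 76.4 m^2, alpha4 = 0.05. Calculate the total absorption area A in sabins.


Given surfaces:
  Surface 1: 28.3 * 0.11 = 3.113
  Surface 2: 25.6 * 0.41 = 10.496
  Surface 3: 6.3 * 0.36 = 2.268
  Surface 4: 76.4 * 0.05 = 3.82
Formula: A = sum(Si * alpha_i)
A = 3.113 + 10.496 + 2.268 + 3.82
A = 19.7

19.7 sabins


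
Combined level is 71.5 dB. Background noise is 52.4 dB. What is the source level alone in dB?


Given values:
  L_total = 71.5 dB, L_bg = 52.4 dB
Formula: L_source = 10 * log10(10^(L_total/10) - 10^(L_bg/10))
Convert to linear:
  10^(71.5/10) = 14125375.4462
  10^(52.4/10) = 173780.0829
Difference: 14125375.4462 - 173780.0829 = 13951595.3633
L_source = 10 * log10(13951595.3633) = 71.45

71.45 dB


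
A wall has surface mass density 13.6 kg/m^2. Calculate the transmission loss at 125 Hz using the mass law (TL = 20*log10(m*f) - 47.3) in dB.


Given values:
  m = 13.6 kg/m^2, f = 125 Hz
Formula: TL = 20 * log10(m * f) - 47.3
Compute m * f = 13.6 * 125 = 1700.0
Compute log10(1700.0) = 3.230449
Compute 20 * 3.230449 = 64.609
TL = 64.609 - 47.3 = 17.31

17.31 dB


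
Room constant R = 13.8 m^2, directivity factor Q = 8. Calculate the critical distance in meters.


Given values:
  R = 13.8 m^2, Q = 8
Formula: d_c = 0.141 * sqrt(Q * R)
Compute Q * R = 8 * 13.8 = 110.4
Compute sqrt(110.4) = 10.5071
d_c = 0.141 * 10.5071 = 1.482

1.482 m


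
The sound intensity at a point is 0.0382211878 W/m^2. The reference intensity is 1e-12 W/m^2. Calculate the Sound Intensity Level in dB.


Given values:
  I = 0.0382211878 W/m^2
  I_ref = 1e-12 W/m^2
Formula: SIL = 10 * log10(I / I_ref)
Compute ratio: I / I_ref = 38221187800
Compute log10: log10(38221187800) = 10.582304
Multiply: SIL = 10 * 10.582304 = 105.82

105.82 dB


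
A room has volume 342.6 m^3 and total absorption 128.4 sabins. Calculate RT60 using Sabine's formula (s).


Given values:
  V = 342.6 m^3
  A = 128.4 sabins
Formula: RT60 = 0.161 * V / A
Numerator: 0.161 * 342.6 = 55.1586
RT60 = 55.1586 / 128.4 = 0.43

0.43 s


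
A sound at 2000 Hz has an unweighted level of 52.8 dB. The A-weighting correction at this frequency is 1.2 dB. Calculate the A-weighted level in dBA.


Given values:
  SPL = 52.8 dB
  A-weighting at 2000 Hz = 1.2 dB
Formula: L_A = SPL + A_weight
L_A = 52.8 + (1.2)
L_A = 54.0

54.0 dBA


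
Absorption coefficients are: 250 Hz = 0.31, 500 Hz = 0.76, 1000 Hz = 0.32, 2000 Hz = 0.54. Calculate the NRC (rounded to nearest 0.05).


Given values:
  a_250 = 0.31, a_500 = 0.76
  a_1000 = 0.32, a_2000 = 0.54
Formula: NRC = (a250 + a500 + a1000 + a2000) / 4
Sum = 0.31 + 0.76 + 0.32 + 0.54 = 1.93
NRC = 1.93 / 4 = 0.4825
Rounded to nearest 0.05: 0.5

0.5


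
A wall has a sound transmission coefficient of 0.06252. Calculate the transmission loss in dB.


Given values:
  tau = 0.06252
Formula: TL = 10 * log10(1 / tau)
Compute 1 / tau = 1 / 0.06252 = 15.9949
Compute log10(15.9949) = 1.203982
TL = 10 * 1.203982 = 12.04

12.04 dB


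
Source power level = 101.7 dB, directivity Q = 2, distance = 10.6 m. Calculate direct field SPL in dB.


Given values:
  Lw = 101.7 dB, Q = 2, r = 10.6 m
Formula: SPL = Lw + 10 * log10(Q / (4 * pi * r^2))
Compute 4 * pi * r^2 = 4 * pi * 10.6^2 = 1411.9574
Compute Q / denom = 2 / 1411.9574 = 0.00141647
Compute 10 * log10(0.00141647) = -28.4879
SPL = 101.7 + (-28.4879) = 73.21

73.21 dB


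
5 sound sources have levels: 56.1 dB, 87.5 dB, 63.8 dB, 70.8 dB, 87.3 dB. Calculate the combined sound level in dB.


Formula: L_total = 10 * log10( sum(10^(Li/10)) )
  Source 1: 10^(56.1/10) = 407380.2778
  Source 2: 10^(87.5/10) = 562341325.1903
  Source 3: 10^(63.8/10) = 2398832.919
  Source 4: 10^(70.8/10) = 12022644.3462
  Source 5: 10^(87.3/10) = 537031796.3703
Sum of linear values = 1114201979.1036
L_total = 10 * log10(1114201979.1036) = 90.47

90.47 dB


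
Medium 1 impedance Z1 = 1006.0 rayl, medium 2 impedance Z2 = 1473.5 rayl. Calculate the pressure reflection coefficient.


Given values:
  Z1 = 1006.0 rayl, Z2 = 1473.5 rayl
Formula: R = (Z2 - Z1) / (Z2 + Z1)
Numerator: Z2 - Z1 = 1473.5 - 1006.0 = 467.5
Denominator: Z2 + Z1 = 1473.5 + 1006.0 = 2479.5
R = 467.5 / 2479.5 = 0.1885

0.1885


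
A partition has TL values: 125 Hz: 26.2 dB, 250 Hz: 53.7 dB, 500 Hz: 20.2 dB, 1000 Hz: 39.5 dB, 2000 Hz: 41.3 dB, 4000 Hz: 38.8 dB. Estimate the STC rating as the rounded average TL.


Given TL values at each frequency:
  125 Hz: 26.2 dB
  250 Hz: 53.7 dB
  500 Hz: 20.2 dB
  1000 Hz: 39.5 dB
  2000 Hz: 41.3 dB
  4000 Hz: 38.8 dB
Formula: STC ~ round(average of TL values)
Sum = 26.2 + 53.7 + 20.2 + 39.5 + 41.3 + 38.8 = 219.7
Average = 219.7 / 6 = 36.62
Rounded: 37

37


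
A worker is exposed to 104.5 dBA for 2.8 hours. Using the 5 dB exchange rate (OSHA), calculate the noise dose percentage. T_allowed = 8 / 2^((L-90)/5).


Given values:
  L = 104.5 dBA, T = 2.8 hours
Formula: T_allowed = 8 / 2^((L - 90) / 5)
Compute exponent: (104.5 - 90) / 5 = 2.9
Compute 2^(2.9) = 7.464264
T_allowed = 8 / 7.464264 = 1.071773 hours
Dose = (T / T_allowed) * 100
Dose = (2.8 / 1.071773) * 100 = 261.25

261.25 %


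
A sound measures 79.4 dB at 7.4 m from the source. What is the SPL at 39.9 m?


Given values:
  SPL1 = 79.4 dB, r1 = 7.4 m, r2 = 39.9 m
Formula: SPL2 = SPL1 - 20 * log10(r2 / r1)
Compute ratio: r2 / r1 = 39.9 / 7.4 = 5.3919
Compute log10: log10(5.3919) = 0.731742
Compute drop: 20 * 0.731742 = 14.6348
SPL2 = 79.4 - 14.6348 = 64.77

64.77 dB


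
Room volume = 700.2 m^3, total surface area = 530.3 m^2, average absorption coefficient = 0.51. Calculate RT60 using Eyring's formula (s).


Given values:
  V = 700.2 m^3, S = 530.3 m^2, alpha = 0.51
Formula: RT60 = 0.161 * V / (-S * ln(1 - alpha))
Compute ln(1 - 0.51) = ln(0.49) = -0.71335
Denominator: -530.3 * -0.71335 = 378.2895
Numerator: 0.161 * 700.2 = 112.7322
RT60 = 112.7322 / 378.2895 = 0.298

0.298 s


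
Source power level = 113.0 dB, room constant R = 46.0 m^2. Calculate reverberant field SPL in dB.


Given values:
  Lw = 113.0 dB, R = 46.0 m^2
Formula: SPL = Lw + 10 * log10(4 / R)
Compute 4 / R = 4 / 46.0 = 0.086957
Compute 10 * log10(0.086957) = -10.607
SPL = 113.0 + (-10.607) = 102.39

102.39 dB


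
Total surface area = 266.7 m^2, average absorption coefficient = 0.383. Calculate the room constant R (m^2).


Given values:
  S = 266.7 m^2, alpha = 0.383
Formula: R = S * alpha / (1 - alpha)
Numerator: 266.7 * 0.383 = 102.1461
Denominator: 1 - 0.383 = 0.617
R = 102.1461 / 0.617 = 165.55

165.55 m^2


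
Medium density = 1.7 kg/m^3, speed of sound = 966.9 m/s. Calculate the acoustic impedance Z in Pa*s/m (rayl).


Given values:
  rho = 1.7 kg/m^3
  c = 966.9 m/s
Formula: Z = rho * c
Z = 1.7 * 966.9
Z = 1643.73

1643.73 rayl


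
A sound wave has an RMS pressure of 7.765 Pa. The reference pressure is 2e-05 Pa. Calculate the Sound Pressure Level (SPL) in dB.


Given values:
  p = 7.765 Pa
  p_ref = 2e-05 Pa
Formula: SPL = 20 * log10(p / p_ref)
Compute ratio: p / p_ref = 7.765 / 2e-05 = 388250
Compute log10: log10(388250) = 5.589111
Multiply: SPL = 20 * 5.589111 = 111.78

111.78 dB


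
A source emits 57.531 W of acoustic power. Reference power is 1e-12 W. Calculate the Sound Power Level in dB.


Given values:
  W = 57.531 W
  W_ref = 1e-12 W
Formula: SWL = 10 * log10(W / W_ref)
Compute ratio: W / W_ref = 57531000000000
Compute log10: log10(57531000000000) = 13.759902
Multiply: SWL = 10 * 13.759902 = 137.6

137.6 dB


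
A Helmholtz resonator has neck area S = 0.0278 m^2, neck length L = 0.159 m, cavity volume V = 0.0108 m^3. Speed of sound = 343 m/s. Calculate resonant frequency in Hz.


Given values:
  S = 0.0278 m^2, L = 0.159 m, V = 0.0108 m^3, c = 343 m/s
Formula: f = (c / (2*pi)) * sqrt(S / (V * L))
Compute V * L = 0.0108 * 0.159 = 0.0017172
Compute S / (V * L) = 0.0278 / 0.0017172 = 16.1891
Compute sqrt(16.1891) = 4.023568
Compute c / (2*pi) = 343 / 6.283185 = 54.590148
f = 54.590148 * 4.023568 = 219.65

219.65 Hz


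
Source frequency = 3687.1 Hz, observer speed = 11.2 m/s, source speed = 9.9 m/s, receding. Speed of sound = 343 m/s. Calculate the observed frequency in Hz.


Given values:
  f_s = 3687.1 Hz, v_o = 11.2 m/s, v_s = 9.9 m/s
  Direction: receding
Formula: f_o = f_s * (c - v_o) / (c + v_s)
Numerator: c - v_o = 343 - 11.2 = 331.8
Denominator: c + v_s = 343 + 9.9 = 352.9
f_o = 3687.1 * 331.8 / 352.9 = 3466.65

3466.65 Hz


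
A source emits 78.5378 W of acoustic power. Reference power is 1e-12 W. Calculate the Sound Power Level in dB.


Given values:
  W = 78.5378 W
  W_ref = 1e-12 W
Formula: SWL = 10 * log10(W / W_ref)
Compute ratio: W / W_ref = 78537800000000
Compute log10: log10(78537800000000) = 13.895079
Multiply: SWL = 10 * 13.895079 = 138.95

138.95 dB


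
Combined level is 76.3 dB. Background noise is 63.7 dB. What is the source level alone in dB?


Given values:
  L_total = 76.3 dB, L_bg = 63.7 dB
Formula: L_source = 10 * log10(10^(L_total/10) - 10^(L_bg/10))
Convert to linear:
  10^(76.3/10) = 42657951.8802
  10^(63.7/10) = 2344228.8153
Difference: 42657951.8802 - 2344228.8153 = 40313723.0649
L_source = 10 * log10(40313723.0649) = 76.05

76.05 dB


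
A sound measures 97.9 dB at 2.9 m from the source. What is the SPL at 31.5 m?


Given values:
  SPL1 = 97.9 dB, r1 = 2.9 m, r2 = 31.5 m
Formula: SPL2 = SPL1 - 20 * log10(r2 / r1)
Compute ratio: r2 / r1 = 31.5 / 2.9 = 10.8621
Compute log10: log10(10.8621) = 1.035914
Compute drop: 20 * 1.035914 = 20.7183
SPL2 = 97.9 - 20.7183 = 77.18

77.18 dB


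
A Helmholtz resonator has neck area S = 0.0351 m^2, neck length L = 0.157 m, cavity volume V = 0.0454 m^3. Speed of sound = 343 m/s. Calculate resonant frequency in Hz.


Given values:
  S = 0.0351 m^2, L = 0.157 m, V = 0.0454 m^3, c = 343 m/s
Formula: f = (c / (2*pi)) * sqrt(S / (V * L))
Compute V * L = 0.0454 * 0.157 = 0.0071278
Compute S / (V * L) = 0.0351 / 0.0071278 = 4.9244
Compute sqrt(4.9244) = 2.219099
Compute c / (2*pi) = 343 / 6.283185 = 54.590148
f = 54.590148 * 2.219099 = 121.14

121.14 Hz


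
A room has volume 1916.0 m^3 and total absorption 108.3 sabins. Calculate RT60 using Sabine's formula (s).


Given values:
  V = 1916.0 m^3
  A = 108.3 sabins
Formula: RT60 = 0.161 * V / A
Numerator: 0.161 * 1916.0 = 308.476
RT60 = 308.476 / 108.3 = 2.848

2.848 s


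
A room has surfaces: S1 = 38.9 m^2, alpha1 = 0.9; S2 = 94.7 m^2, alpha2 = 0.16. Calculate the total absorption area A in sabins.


Given surfaces:
  Surface 1: 38.9 * 0.9 = 35.01
  Surface 2: 94.7 * 0.16 = 15.152
Formula: A = sum(Si * alpha_i)
A = 35.01 + 15.152
A = 50.16

50.16 sabins


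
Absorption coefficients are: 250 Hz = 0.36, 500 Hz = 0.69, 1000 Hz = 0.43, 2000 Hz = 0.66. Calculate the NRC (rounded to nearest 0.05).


Given values:
  a_250 = 0.36, a_500 = 0.69
  a_1000 = 0.43, a_2000 = 0.66
Formula: NRC = (a250 + a500 + a1000 + a2000) / 4
Sum = 0.36 + 0.69 + 0.43 + 0.66 = 2.14
NRC = 2.14 / 4 = 0.535
Rounded to nearest 0.05: 0.55

0.55


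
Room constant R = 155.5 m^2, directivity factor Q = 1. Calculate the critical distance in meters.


Given values:
  R = 155.5 m^2, Q = 1
Formula: d_c = 0.141 * sqrt(Q * R)
Compute Q * R = 1 * 155.5 = 155.5
Compute sqrt(155.5) = 12.47
d_c = 0.141 * 12.47 = 1.758

1.758 m


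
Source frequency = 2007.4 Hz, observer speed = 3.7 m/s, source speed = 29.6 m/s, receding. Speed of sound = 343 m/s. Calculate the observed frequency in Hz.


Given values:
  f_s = 2007.4 Hz, v_o = 3.7 m/s, v_s = 29.6 m/s
  Direction: receding
Formula: f_o = f_s * (c - v_o) / (c + v_s)
Numerator: c - v_o = 343 - 3.7 = 339.3
Denominator: c + v_s = 343 + 29.6 = 372.6
f_o = 2007.4 * 339.3 / 372.6 = 1827.99

1827.99 Hz


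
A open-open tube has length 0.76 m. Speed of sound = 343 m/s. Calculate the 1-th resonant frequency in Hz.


Given values:
  Tube type: open-open, L = 0.76 m, c = 343 m/s, n = 1
Formula: f_n = n * c / (2 * L)
Compute 2 * L = 2 * 0.76 = 1.52
f = 1 * 343 / 1.52
f = 225.66

225.66 Hz


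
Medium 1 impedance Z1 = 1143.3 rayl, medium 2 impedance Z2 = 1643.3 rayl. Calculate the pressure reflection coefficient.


Given values:
  Z1 = 1143.3 rayl, Z2 = 1643.3 rayl
Formula: R = (Z2 - Z1) / (Z2 + Z1)
Numerator: Z2 - Z1 = 1643.3 - 1143.3 = 500.0
Denominator: Z2 + Z1 = 1643.3 + 1143.3 = 2786.6
R = 500.0 / 2786.6 = 0.1794

0.1794


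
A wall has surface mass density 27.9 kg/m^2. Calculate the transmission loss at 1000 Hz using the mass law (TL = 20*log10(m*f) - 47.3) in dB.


Given values:
  m = 27.9 kg/m^2, f = 1000 Hz
Formula: TL = 20 * log10(m * f) - 47.3
Compute m * f = 27.9 * 1000 = 27900.0
Compute log10(27900.0) = 4.445604
Compute 20 * 4.445604 = 88.9121
TL = 88.9121 - 47.3 = 41.61

41.61 dB


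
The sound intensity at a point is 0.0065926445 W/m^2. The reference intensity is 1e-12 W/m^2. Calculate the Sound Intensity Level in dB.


Given values:
  I = 0.0065926445 W/m^2
  I_ref = 1e-12 W/m^2
Formula: SIL = 10 * log10(I / I_ref)
Compute ratio: I / I_ref = 6592644500
Compute log10: log10(6592644500) = 9.81906
Multiply: SIL = 10 * 9.81906 = 98.19

98.19 dB


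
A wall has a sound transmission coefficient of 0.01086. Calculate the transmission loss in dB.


Given values:
  tau = 0.01086
Formula: TL = 10 * log10(1 / tau)
Compute 1 / tau = 1 / 0.01086 = 92.081
Compute log10(92.081) = 1.96417
TL = 10 * 1.96417 = 19.64

19.64 dB


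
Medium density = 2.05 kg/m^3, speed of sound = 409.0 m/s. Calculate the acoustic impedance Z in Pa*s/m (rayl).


Given values:
  rho = 2.05 kg/m^3
  c = 409.0 m/s
Formula: Z = rho * c
Z = 2.05 * 409.0
Z = 838.45

838.45 rayl


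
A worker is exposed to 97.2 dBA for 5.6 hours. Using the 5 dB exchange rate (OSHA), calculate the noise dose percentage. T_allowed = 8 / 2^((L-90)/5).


Given values:
  L = 97.2 dBA, T = 5.6 hours
Formula: T_allowed = 8 / 2^((L - 90) / 5)
Compute exponent: (97.2 - 90) / 5 = 1.44
Compute 2^(1.44) = 2.713209
T_allowed = 8 / 2.713209 = 2.948538 hours
Dose = (T / T_allowed) * 100
Dose = (5.6 / 2.948538) * 100 = 189.92

189.92 %


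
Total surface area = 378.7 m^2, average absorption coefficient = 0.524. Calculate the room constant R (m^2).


Given values:
  S = 378.7 m^2, alpha = 0.524
Formula: R = S * alpha / (1 - alpha)
Numerator: 378.7 * 0.524 = 198.4388
Denominator: 1 - 0.524 = 0.476
R = 198.4388 / 0.476 = 416.89

416.89 m^2


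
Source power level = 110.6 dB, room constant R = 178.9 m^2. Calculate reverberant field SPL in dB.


Given values:
  Lw = 110.6 dB, R = 178.9 m^2
Formula: SPL = Lw + 10 * log10(4 / R)
Compute 4 / R = 4 / 178.9 = 0.022359
Compute 10 * log10(0.022359) = -16.5055
SPL = 110.6 + (-16.5055) = 94.09

94.09 dB


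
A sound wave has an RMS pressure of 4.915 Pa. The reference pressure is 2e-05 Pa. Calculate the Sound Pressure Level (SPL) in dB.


Given values:
  p = 4.915 Pa
  p_ref = 2e-05 Pa
Formula: SPL = 20 * log10(p / p_ref)
Compute ratio: p / p_ref = 4.915 / 2e-05 = 245750
Compute log10: log10(245750) = 5.390494
Multiply: SPL = 20 * 5.390494 = 107.81

107.81 dB


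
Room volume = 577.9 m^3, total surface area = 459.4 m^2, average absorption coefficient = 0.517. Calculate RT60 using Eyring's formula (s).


Given values:
  V = 577.9 m^3, S = 459.4 m^2, alpha = 0.517
Formula: RT60 = 0.161 * V / (-S * ln(1 - alpha))
Compute ln(1 - 0.517) = ln(0.483) = -0.727739
Denominator: -459.4 * -0.727739 = 334.3233
Numerator: 0.161 * 577.9 = 93.0419
RT60 = 93.0419 / 334.3233 = 0.278

0.278 s


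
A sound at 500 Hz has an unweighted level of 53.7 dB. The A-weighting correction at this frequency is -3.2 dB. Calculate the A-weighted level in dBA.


Given values:
  SPL = 53.7 dB
  A-weighting at 500 Hz = -3.2 dB
Formula: L_A = SPL + A_weight
L_A = 53.7 + (-3.2)
L_A = 50.5

50.5 dBA


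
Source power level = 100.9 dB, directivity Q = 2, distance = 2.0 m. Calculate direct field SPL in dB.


Given values:
  Lw = 100.9 dB, Q = 2, r = 2.0 m
Formula: SPL = Lw + 10 * log10(Q / (4 * pi * r^2))
Compute 4 * pi * r^2 = 4 * pi * 2.0^2 = 50.2655
Compute Q / denom = 2 / 50.2655 = 0.03978872
Compute 10 * log10(0.03978872) = -14.0024
SPL = 100.9 + (-14.0024) = 86.9

86.9 dB


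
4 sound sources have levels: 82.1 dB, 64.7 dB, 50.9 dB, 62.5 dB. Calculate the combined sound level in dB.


Formula: L_total = 10 * log10( sum(10^(Li/10)) )
  Source 1: 10^(82.1/10) = 162181009.7359
  Source 2: 10^(64.7/10) = 2951209.2267
  Source 3: 10^(50.9/10) = 123026.8771
  Source 4: 10^(62.5/10) = 1778279.41
Sum of linear values = 167033525.2497
L_total = 10 * log10(167033525.2497) = 82.23

82.23 dB


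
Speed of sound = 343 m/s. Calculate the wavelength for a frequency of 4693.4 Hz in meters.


Given values:
  c = 343 m/s, f = 4693.4 Hz
Formula: lambda = c / f
lambda = 343 / 4693.4
lambda = 0.0731

0.0731 m


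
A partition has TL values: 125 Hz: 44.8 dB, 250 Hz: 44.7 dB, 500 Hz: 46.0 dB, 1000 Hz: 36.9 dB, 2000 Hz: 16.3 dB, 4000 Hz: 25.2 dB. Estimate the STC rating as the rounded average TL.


Given TL values at each frequency:
  125 Hz: 44.8 dB
  250 Hz: 44.7 dB
  500 Hz: 46.0 dB
  1000 Hz: 36.9 dB
  2000 Hz: 16.3 dB
  4000 Hz: 25.2 dB
Formula: STC ~ round(average of TL values)
Sum = 44.8 + 44.7 + 46.0 + 36.9 + 16.3 + 25.2 = 213.9
Average = 213.9 / 6 = 35.65
Rounded: 36

36
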